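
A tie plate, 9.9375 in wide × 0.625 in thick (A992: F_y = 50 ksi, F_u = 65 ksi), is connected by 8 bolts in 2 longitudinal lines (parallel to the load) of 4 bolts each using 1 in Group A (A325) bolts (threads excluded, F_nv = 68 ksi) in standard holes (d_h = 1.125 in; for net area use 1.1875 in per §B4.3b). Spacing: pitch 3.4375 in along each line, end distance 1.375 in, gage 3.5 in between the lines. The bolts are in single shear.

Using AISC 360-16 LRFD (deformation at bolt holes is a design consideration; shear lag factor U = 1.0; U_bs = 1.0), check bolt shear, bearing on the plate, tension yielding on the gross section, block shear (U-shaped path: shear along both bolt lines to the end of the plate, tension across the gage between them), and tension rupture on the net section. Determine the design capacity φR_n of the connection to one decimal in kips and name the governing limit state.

Bolt shear: A_b = π(1)²/4 = 0.7854 in². φR_n = 0.75 × 68 × 0.7854 × 8 × 1 = 320.4 kips.
Bearing (0.625 in plate, F_u = 65 ksi): end bolts L_c = 1.375 − 1.125/2 = 0.8125, R_n = min(1.2×0.8125×0.625×65, 2.4×1×0.625×65) = 39.609 kips/bolt; interior L_c = 3.4375 − 1.125 = 2.3125, R_n = 97.5 kips/bolt. φR_n = 0.75 × (2×39.609 + 6×97.5) = 498.2 kips.
Tension yield (gross): A_g = 9.9375×0.625 = 6.2109 in². φR_n = 0.90 × 50 × 6.2109 = 279.5 kips.
Block shear: shear path 2×[1.375+3×3.4375] = 2×11.6875 in, A_gv = 14.609, A_nv = 2×(11.6875 − 3.5×1.1875)×0.625 = 9.4141 in²; tension across gage: (3.5 − 1×1.1875)×0.625 = 1.4453 in². R_n = min(0.6×65×9.4141, 0.6×50×14.609) + 1.0×65×1.4453 = min(367.15, 438.27) + 93.945 = 461.1 kips. φR_n = 0.75 × 461.1 = 345.8 kips.
Tension rupture (net): A_n = (9.9375 − 2×1.1875)×0.625 = 4.7266 in² (U = 1.0, A_e = A_n). φR_n = 0.75 × 65 × 4.7266 = 230.4 kips.
Governing: min(320.4, 498.2, 279.5, 345.8, 230.4) = 230.4 kips → net-section rupture.

230.4 kips (net-section rupture governs)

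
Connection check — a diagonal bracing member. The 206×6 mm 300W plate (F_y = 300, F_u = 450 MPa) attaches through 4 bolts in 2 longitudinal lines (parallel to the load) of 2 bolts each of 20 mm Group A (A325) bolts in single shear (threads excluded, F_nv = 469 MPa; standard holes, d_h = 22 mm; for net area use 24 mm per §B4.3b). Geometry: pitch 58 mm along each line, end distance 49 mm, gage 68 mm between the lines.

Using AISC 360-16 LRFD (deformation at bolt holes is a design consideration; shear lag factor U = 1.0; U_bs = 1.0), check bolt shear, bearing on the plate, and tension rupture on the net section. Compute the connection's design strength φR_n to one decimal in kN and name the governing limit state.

Bolt shear: A_b = π(20)²/4 = 314.16 mm². φR_n = 0.75 × 469 × 314.16 × 4 × 1 = 442.0 kN.
Bearing (6 mm plate, F_u = 450 MPa): end bolts L_c = 49 − 22/2 = 38, R_n = min(1.2×38×6×450, 2.4×20×6×450) = 123.12 kN/bolt; interior L_c = 58 − 22 = 36, R_n = 116.64 kN/bolt. φR_n = 0.75 × (2×123.12 + 2×116.64) = 359.6 kN.
Tension rupture (net): A_n = (206 − 2×24)×6 = 948 mm² (U = 1.0, A_e = A_n). φR_n = 0.75 × 450 × 948 = 320.0 kN.
Governing: min(442.0, 359.6, 320.0) = 320.0 kN → net-section rupture.

320.0 kN (net-section rupture governs)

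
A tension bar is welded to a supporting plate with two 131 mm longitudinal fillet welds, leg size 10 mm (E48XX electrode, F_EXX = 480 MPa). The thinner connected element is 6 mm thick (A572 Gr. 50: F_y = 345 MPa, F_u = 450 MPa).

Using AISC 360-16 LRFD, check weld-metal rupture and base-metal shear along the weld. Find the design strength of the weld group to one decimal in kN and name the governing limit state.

Weld metal: throat = 0.707×10 = 7.07 mm, L = 2×131 = 262 mm. φR_n = 0.75 × 0.6 × 480 × 7.07 × 262 = 400.1 kN.
Base metal shear (6 mm plate): yield φR_n = 1.0×0.6×345×6×262 = 325.4 kN; rupture φR_n = 0.75×0.6×450×6×262 = 318.3 kN; take 318.3 kN (rupture).
Governing: min(400.1, 318.3) = 318.3 kN → base-metal shear.

318.3 kN (base-metal shear governs)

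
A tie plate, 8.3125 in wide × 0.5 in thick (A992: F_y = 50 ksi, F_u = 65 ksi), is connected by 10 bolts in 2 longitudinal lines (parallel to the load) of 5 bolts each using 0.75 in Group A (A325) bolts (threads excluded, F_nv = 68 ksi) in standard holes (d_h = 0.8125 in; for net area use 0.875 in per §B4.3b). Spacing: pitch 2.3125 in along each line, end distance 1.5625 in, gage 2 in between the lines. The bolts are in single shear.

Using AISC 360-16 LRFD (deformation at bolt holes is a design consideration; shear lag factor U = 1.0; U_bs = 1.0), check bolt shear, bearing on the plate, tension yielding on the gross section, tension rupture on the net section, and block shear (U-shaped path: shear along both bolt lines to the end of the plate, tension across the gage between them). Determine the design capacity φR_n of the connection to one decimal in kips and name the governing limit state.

Bolt shear: A_b = π(0.75)²/4 = 0.44179 in². φR_n = 0.75 × 68 × 0.44179 × 10 × 1 = 225.3 kips.
Bearing (0.5 in plate, F_u = 65 ksi): end bolts L_c = 1.5625 − 0.8125/2 = 1.15625, R_n = min(1.2×1.15625×0.5×65, 2.4×0.75×0.5×65) = 45.094 kips/bolt; interior L_c = 2.3125 − 0.8125 = 1.5, R_n = 58.5 kips/bolt. φR_n = 0.75 × (2×45.094 + 8×58.5) = 418.6 kips.
Tension yield (gross): A_g = 8.3125×0.5 = 4.1563 in². φR_n = 0.90 × 50 × 4.1563 = 187.0 kips.
Tension rupture (net): A_n = (8.3125 − 2×0.875)×0.5 = 3.2813 in² (U = 1.0, A_e = A_n). φR_n = 0.75 × 65 × 3.2813 = 160.0 kips.
Block shear: shear path 2×[1.5625+4×2.3125] = 2×10.8125 in, A_gv = 10.813, A_nv = 2×(10.8125 − 4.5×0.875)×0.5 = 6.875 in²; tension across gage: (2 − 1×0.875)×0.5 = 0.5625 in². R_n = min(0.6×65×6.875, 0.6×50×10.813) + 1.0×65×0.5625 = min(268.13, 324.39) + 36.563 = 304.69 kips. φR_n = 0.75 × 304.69 = 228.5 kips.
Governing: min(225.3, 418.6, 187.0, 160.0, 228.5) = 160.0 kips → net-section rupture.

160.0 kips (net-section rupture governs)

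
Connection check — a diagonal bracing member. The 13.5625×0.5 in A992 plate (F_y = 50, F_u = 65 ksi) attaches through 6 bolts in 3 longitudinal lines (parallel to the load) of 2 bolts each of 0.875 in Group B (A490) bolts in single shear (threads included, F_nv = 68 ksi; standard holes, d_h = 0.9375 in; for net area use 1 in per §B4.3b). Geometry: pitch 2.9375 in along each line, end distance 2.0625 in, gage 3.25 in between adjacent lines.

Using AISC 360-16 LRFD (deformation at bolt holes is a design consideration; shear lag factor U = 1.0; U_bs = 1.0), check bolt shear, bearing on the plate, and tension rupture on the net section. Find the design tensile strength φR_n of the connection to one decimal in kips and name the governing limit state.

Bolt shear: A_b = π(0.875)²/4 = 0.60132 in². φR_n = 0.75 × 68 × 0.60132 × 6 × 1 = 184.0 kips.
Bearing (0.5 in plate, F_u = 65 ksi): end bolts L_c = 2.0625 − 0.9375/2 = 1.59375, R_n = min(1.2×1.59375×0.5×65, 2.4×0.875×0.5×65) = 62.156 kips/bolt; interior L_c = 2.9375 − 0.9375 = 2, R_n = 68.25 kips/bolt. φR_n = 0.75 × (3×62.156 + 3×68.25) = 293.4 kips.
Tension rupture (net): A_n = (13.5625 − 3×1)×0.5 = 5.2813 in² (U = 1.0, A_e = A_n). φR_n = 0.75 × 65 × 5.2813 = 257.5 kips.
Governing: min(184.0, 293.4, 257.5) = 184.0 kips → bolt shear.

184.0 kips (bolt shear governs)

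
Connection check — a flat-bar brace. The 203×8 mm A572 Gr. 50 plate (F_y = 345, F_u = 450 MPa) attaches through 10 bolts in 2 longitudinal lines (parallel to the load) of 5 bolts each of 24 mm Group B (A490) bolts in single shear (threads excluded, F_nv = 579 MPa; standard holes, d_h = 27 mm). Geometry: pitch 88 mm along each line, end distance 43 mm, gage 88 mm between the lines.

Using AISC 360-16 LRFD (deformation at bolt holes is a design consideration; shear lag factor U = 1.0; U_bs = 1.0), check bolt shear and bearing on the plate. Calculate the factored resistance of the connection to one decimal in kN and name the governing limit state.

Bolt shear: A_b = π(24)²/4 = 452.39 mm². φR_n = 0.75 × 579 × 452.39 × 10 × 1 = 1964.5 kN.
Bearing (8 mm plate, F_u = 450 MPa): end bolts L_c = 43 − 27/2 = 29.5, R_n = min(1.2×29.5×8×450, 2.4×24×8×450) = 127.44 kN/bolt; interior L_c = 88 − 27 = 61, R_n = 207.36 kN/bolt. φR_n = 0.75 × (2×127.44 + 8×207.36) = 1435.3 kN.
Governing: min(1964.5, 1435.3) = 1435.3 kN → bearing.

1435.3 kN (bearing governs)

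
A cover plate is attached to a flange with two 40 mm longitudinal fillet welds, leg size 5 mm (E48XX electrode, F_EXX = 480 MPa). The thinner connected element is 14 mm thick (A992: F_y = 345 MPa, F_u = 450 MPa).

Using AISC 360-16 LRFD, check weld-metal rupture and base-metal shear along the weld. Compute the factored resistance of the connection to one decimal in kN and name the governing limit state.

61.1 kN (weld metal governs)

Weld metal: throat = 0.707×5 = 3.535 mm, L = 2×40 = 80 mm. φR_n = 0.75 × 0.6 × 480 × 3.535 × 80 = 61.1 kN.
Base metal shear (14 mm plate): yield φR_n = 1.0×0.6×345×14×80 = 231.8 kN; rupture φR_n = 0.75×0.6×450×14×80 = 226.8 kN; take 226.8 kN (rupture).
Governing: min(61.1, 226.8) = 61.1 kN → weld metal.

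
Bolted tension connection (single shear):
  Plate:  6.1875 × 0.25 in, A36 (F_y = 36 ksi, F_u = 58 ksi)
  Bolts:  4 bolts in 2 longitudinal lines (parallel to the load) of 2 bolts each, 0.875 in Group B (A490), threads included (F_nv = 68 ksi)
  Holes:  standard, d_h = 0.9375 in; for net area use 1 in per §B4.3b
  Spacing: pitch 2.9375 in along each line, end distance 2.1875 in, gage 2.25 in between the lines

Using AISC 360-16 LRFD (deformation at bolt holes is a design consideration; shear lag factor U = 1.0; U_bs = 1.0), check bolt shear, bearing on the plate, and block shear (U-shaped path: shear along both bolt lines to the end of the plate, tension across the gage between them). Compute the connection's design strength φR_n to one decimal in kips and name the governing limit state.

Bolt shear: A_b = π(0.875)²/4 = 0.60132 in². φR_n = 0.75 × 68 × 0.60132 × 4 × 1 = 122.7 kips.
Bearing (0.25 in plate, F_u = 58 ksi): end bolts L_c = 2.1875 − 0.9375/2 = 1.71875, R_n = min(1.2×1.71875×0.25×58, 2.4×0.875×0.25×58) = 29.906 kips/bolt; interior L_c = 2.9375 − 0.9375 = 2, R_n = 30.45 kips/bolt. φR_n = 0.75 × (2×29.906 + 2×30.45) = 90.5 kips.
Block shear: shear path 2×[2.1875+1×2.9375] = 2×5.125 in, A_gv = 2.5625, A_nv = 2×(5.125 − 1.5×1)×0.25 = 1.8125 in²; tension across gage: (2.25 − 1×1)×0.25 = 0.3125 in². R_n = min(0.6×58×1.8125, 0.6×36×2.5625) + 1.0×58×0.3125 = min(63.075, 55.35) + 18.125 = 73.475 kips. φR_n = 0.75 × 73.475 = 55.1 kips.
Governing: min(122.7, 90.5, 55.1) = 55.1 kips → block shear.

55.1 kips (block shear governs)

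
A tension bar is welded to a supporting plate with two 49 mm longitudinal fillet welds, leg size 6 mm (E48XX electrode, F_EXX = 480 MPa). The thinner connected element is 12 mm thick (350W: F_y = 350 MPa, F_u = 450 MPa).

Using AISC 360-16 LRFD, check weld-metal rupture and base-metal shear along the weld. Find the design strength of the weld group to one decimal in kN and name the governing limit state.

89.8 kN (weld metal governs)

Weld metal: throat = 0.707×6 = 4.242 mm, L = 2×49 = 98 mm. φR_n = 0.75 × 0.6 × 480 × 4.242 × 98 = 89.8 kN.
Base metal shear (12 mm plate): yield φR_n = 1.0×0.6×350×12×98 = 247.0 kN; rupture φR_n = 0.75×0.6×450×12×98 = 238.1 kN; take 238.1 kN (rupture).
Governing: min(89.8, 238.1) = 89.8 kN → weld metal.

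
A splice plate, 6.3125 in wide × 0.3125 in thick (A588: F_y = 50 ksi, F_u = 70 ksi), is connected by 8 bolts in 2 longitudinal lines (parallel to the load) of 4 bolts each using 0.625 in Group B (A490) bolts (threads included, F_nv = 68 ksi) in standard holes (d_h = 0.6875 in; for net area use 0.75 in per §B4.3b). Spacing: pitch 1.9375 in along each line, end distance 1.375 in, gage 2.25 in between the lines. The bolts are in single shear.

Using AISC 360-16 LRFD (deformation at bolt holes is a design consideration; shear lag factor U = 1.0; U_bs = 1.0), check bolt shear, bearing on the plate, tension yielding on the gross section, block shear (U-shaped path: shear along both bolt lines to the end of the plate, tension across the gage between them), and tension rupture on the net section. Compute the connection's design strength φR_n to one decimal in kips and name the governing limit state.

79.0 kips (net-section rupture governs)

Bolt shear: A_b = π(0.625)²/4 = 0.3068 in². φR_n = 0.75 × 68 × 0.3068 × 8 × 1 = 125.2 kips.
Bearing (0.3125 in plate, F_u = 70 ksi): end bolts L_c = 1.375 − 0.6875/2 = 1.03125, R_n = min(1.2×1.03125×0.3125×70, 2.4×0.625×0.3125×70) = 27.07 kips/bolt; interior L_c = 1.9375 − 0.6875 = 1.25, R_n = 32.813 kips/bolt. φR_n = 0.75 × (2×27.07 + 6×32.813) = 188.3 kips.
Tension yield (gross): A_g = 6.3125×0.3125 = 1.9727 in². φR_n = 0.90 × 50 × 1.9727 = 88.8 kips.
Block shear: shear path 2×[1.375+3×1.9375] = 2×7.1875 in, A_gv = 4.4922, A_nv = 2×(7.1875 − 3.5×0.75)×0.3125 = 2.8516 in²; tension across gage: (2.25 − 1×0.75)×0.3125 = 0.46875 in². R_n = min(0.6×70×2.8516, 0.6×50×4.4922) + 1.0×70×0.46875 = min(119.77, 134.77) + 32.813 = 152.58 kips. φR_n = 0.75 × 152.58 = 114.4 kips.
Tension rupture (net): A_n = (6.3125 − 2×0.75)×0.3125 = 1.5039 in² (U = 1.0, A_e = A_n). φR_n = 0.75 × 70 × 1.5039 = 79.0 kips.
Governing: min(125.2, 188.3, 88.8, 114.4, 79.0) = 79.0 kips → net-section rupture.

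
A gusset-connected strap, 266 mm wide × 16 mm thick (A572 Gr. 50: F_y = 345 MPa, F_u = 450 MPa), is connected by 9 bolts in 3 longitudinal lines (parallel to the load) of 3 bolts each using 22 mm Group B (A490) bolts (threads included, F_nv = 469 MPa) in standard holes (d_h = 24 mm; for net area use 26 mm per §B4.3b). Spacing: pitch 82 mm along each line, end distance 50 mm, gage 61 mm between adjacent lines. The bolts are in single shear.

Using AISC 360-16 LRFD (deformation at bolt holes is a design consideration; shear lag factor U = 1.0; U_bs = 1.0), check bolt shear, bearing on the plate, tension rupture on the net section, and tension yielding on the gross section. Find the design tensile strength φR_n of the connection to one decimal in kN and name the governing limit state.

1015.2 kN (net-section rupture governs)

Bolt shear: A_b = π(22)²/4 = 380.13 mm². φR_n = 0.75 × 469 × 380.13 × 9 × 1 = 1203.4 kN.
Bearing (16 mm plate, F_u = 450 MPa): end bolts L_c = 50 − 24/2 = 38, R_n = min(1.2×38×16×450, 2.4×22×16×450) = 328.32 kN/bolt; interior L_c = 82 − 24 = 58, R_n = 380.16 kN/bolt. φR_n = 0.75 × (3×328.32 + 6×380.16) = 2449.4 kN.
Tension rupture (net): A_n = (266 − 3×26)×16 = 3008 mm² (U = 1.0, A_e = A_n). φR_n = 0.75 × 450 × 3008 = 1015.2 kN.
Tension yield (gross): A_g = 266×16 = 4256 mm². φR_n = 0.90 × 345 × 4256 = 1321.5 kN.
Governing: min(1203.4, 2449.4, 1015.2, 1321.5) = 1015.2 kN → net-section rupture.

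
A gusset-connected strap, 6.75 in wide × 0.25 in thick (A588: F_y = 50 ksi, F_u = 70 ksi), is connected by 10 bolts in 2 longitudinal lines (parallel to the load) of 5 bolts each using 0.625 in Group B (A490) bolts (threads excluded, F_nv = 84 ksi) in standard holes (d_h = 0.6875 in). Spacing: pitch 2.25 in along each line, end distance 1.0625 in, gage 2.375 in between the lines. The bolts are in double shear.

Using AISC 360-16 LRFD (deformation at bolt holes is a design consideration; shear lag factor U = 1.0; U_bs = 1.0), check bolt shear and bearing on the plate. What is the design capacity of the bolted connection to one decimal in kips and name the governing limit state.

Bolt shear: A_b = π(0.625)²/4 = 0.3068 in². φR_n = 0.75 × 84 × 0.3068 × 10 × 2 = 386.6 kips.
Bearing (0.25 in plate, F_u = 70 ksi): end bolts L_c = 1.0625 − 0.6875/2 = 0.71875, R_n = min(1.2×0.71875×0.25×70, 2.4×0.625×0.25×70) = 15.094 kips/bolt; interior L_c = 2.25 − 0.6875 = 1.5625, R_n = 26.25 kips/bolt. φR_n = 0.75 × (2×15.094 + 8×26.25) = 180.1 kips.
Governing: min(386.6, 180.1) = 180.1 kips → bearing.

180.1 kips (bearing governs)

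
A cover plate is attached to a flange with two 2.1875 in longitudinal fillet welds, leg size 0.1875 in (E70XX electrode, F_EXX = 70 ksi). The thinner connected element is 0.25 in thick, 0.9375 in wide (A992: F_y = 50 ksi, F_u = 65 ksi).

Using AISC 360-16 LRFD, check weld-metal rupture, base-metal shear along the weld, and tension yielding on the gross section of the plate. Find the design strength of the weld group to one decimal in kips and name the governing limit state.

10.5 kips (gross-section yield governs)

Weld metal: throat = 0.707×0.1875 = 0.13256 in, L = 2×2.1875 = 4.375 in. φR_n = 0.75 × 0.6 × 70 × 0.13256 × 4.375 = 18.3 kips.
Base metal shear (0.25 in plate): yield φR_n = 1.0×0.6×50×0.25×4.375 = 32.8 kips; rupture φR_n = 0.75×0.6×65×0.25×4.375 = 32.0 kips; take 32.0 kips (rupture).
Tension yield (gross): A_g = 0.9375×0.25 = 0.23438 in². φR_n = 0.90 × 50 × 0.23438 = 10.5 kips.
Governing: min(18.3, 32.0, 10.5) = 10.5 kips → gross-section yield.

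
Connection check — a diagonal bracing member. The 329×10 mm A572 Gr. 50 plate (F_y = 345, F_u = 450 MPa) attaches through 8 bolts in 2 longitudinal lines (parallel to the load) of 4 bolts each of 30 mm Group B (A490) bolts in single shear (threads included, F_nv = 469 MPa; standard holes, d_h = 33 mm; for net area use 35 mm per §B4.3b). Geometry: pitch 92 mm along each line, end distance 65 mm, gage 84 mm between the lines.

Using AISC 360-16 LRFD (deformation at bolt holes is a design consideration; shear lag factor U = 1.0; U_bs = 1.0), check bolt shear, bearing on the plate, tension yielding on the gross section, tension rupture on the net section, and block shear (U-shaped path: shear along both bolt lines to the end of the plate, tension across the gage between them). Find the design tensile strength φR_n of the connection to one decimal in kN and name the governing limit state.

Bolt shear: A_b = π(30)²/4 = 706.86 mm². φR_n = 0.75 × 469 × 706.86 × 8 × 1 = 1989.1 kN.
Bearing (10 mm plate, F_u = 450 MPa): end bolts L_c = 65 − 33/2 = 48.5, R_n = min(1.2×48.5×10×450, 2.4×30×10×450) = 261.9 kN/bolt; interior L_c = 92 − 33 = 59, R_n = 318.6 kN/bolt. φR_n = 0.75 × (2×261.9 + 6×318.6) = 1826.6 kN.
Tension yield (gross): A_g = 329×10 = 3290 mm². φR_n = 0.90 × 345 × 3290 = 1021.5 kN.
Tension rupture (net): A_n = (329 − 2×35)×10 = 2590 mm² (U = 1.0, A_e = A_n). φR_n = 0.75 × 450 × 2590 = 874.1 kN.
Block shear: shear path 2×[65+3×92] = 2×341 mm, A_gv = 6820, A_nv = 2×(341 − 3.5×35)×10 = 4370 mm²; tension across gage: (84 − 1×35)×10 = 490 mm². R_n = min(0.6×450×4370, 0.6×345×6820) + 1.0×450×490 = min(1179.9, 1411.7) + 220.5 = 1400.4 kN. φR_n = 0.75 × 1400.4 = 1050.3 kN.
Governing: min(1989.1, 1826.6, 1021.5, 874.1, 1050.3) = 874.1 kN → net-section rupture.

874.1 kN (net-section rupture governs)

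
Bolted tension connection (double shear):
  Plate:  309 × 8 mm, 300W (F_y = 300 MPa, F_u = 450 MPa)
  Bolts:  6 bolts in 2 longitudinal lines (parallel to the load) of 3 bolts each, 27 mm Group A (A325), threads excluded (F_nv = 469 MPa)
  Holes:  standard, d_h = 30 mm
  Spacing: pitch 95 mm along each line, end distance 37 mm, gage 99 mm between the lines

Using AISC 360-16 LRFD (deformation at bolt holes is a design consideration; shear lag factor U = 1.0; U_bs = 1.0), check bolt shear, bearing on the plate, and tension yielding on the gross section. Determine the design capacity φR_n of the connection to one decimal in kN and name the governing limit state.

667.4 kN (gross-section yield governs)

Bolt shear: A_b = π(27)²/4 = 572.56 mm². φR_n = 0.75 × 469 × 572.56 × 6 × 2 = 2416.8 kN.
Bearing (8 mm plate, F_u = 450 MPa): end bolts L_c = 37 − 30/2 = 22, R_n = min(1.2×22×8×450, 2.4×27×8×450) = 95.04 kN/bolt; interior L_c = 95 − 30 = 65, R_n = 233.28 kN/bolt. φR_n = 0.75 × (2×95.04 + 4×233.28) = 842.4 kN.
Tension yield (gross): A_g = 309×8 = 2472 mm². φR_n = 0.90 × 300 × 2472 = 667.4 kN.
Governing: min(2416.8, 842.4, 667.4) = 667.4 kN → gross-section yield.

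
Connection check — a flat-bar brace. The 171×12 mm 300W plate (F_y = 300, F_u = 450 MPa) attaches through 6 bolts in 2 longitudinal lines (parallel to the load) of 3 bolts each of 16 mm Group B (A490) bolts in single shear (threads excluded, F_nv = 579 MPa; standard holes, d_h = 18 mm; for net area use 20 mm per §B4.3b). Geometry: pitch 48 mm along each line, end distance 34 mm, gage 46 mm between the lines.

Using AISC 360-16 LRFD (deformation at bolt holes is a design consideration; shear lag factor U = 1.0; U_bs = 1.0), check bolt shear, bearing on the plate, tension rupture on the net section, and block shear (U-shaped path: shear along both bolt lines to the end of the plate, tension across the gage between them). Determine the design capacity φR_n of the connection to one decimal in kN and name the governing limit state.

Bolt shear: A_b = π(16)²/4 = 201.06 mm². φR_n = 0.75 × 579 × 201.06 × 6 × 1 = 523.9 kN.
Bearing (12 mm plate, F_u = 450 MPa): end bolts L_c = 34 − 18/2 = 25, R_n = min(1.2×25×12×450, 2.4×16×12×450) = 162 kN/bolt; interior L_c = 48 − 18 = 30, R_n = 194.4 kN/bolt. φR_n = 0.75 × (2×162 + 4×194.4) = 826.2 kN.
Tension rupture (net): A_n = (171 − 2×20)×12 = 1572 mm² (U = 1.0, A_e = A_n). φR_n = 0.75 × 450 × 1572 = 530.6 kN.
Block shear: shear path 2×[34+2×48] = 2×130 mm, A_gv = 3120, A_nv = 2×(130 − 2.5×20)×12 = 1920 mm²; tension across gage: (46 − 1×20)×12 = 312 mm². R_n = min(0.6×450×1920, 0.6×300×3120) + 1.0×450×312 = min(518.4, 561.6) + 140.4 = 658.8 kN. φR_n = 0.75 × 658.8 = 494.1 kN.
Governing: min(523.9, 826.2, 530.6, 494.1) = 494.1 kN → block shear.

494.1 kN (block shear governs)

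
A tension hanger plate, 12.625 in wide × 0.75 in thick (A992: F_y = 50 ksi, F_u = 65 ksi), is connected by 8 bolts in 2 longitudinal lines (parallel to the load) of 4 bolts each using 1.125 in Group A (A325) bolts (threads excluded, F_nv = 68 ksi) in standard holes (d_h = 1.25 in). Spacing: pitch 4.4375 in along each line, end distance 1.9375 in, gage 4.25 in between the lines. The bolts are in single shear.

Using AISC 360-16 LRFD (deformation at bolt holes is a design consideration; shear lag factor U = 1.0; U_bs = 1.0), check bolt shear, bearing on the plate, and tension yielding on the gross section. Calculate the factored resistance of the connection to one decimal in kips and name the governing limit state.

Bolt shear: A_b = π(1.125)²/4 = 0.99402 in². φR_n = 0.75 × 68 × 0.99402 × 8 × 1 = 405.6 kips.
Bearing (0.75 in plate, F_u = 65 ksi): end bolts L_c = 1.9375 − 1.25/2 = 1.3125, R_n = min(1.2×1.3125×0.75×65, 2.4×1.125×0.75×65) = 76.781 kips/bolt; interior L_c = 4.4375 − 1.25 = 3.1875, R_n = 131.63 kips/bolt. φR_n = 0.75 × (2×76.781 + 6×131.63) = 707.5 kips.
Tension yield (gross): A_g = 12.625×0.75 = 9.4688 in². φR_n = 0.90 × 50 × 9.4688 = 426.1 kips.
Governing: min(405.6, 707.5, 426.1) = 405.6 kips → bolt shear.

405.6 kips (bolt shear governs)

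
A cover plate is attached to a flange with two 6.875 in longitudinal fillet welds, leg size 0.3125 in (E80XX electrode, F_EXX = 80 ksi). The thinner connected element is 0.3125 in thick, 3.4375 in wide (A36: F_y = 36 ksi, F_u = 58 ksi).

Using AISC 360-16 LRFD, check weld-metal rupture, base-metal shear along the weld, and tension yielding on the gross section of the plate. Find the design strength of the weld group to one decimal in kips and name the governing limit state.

34.8 kips (gross-section yield governs)

Weld metal: throat = 0.707×0.3125 = 0.22094 in, L = 2×6.875 = 13.75 in. φR_n = 0.75 × 0.6 × 80 × 0.22094 × 13.75 = 109.4 kips.
Base metal shear (0.3125 in plate): yield φR_n = 1.0×0.6×36×0.3125×13.75 = 92.8 kips; rupture φR_n = 0.75×0.6×58×0.3125×13.75 = 112.1 kips; take 92.8 kips (yield).
Tension yield (gross): A_g = 3.4375×0.3125 = 1.0742 in². φR_n = 0.90 × 36 × 1.0742 = 34.8 kips.
Governing: min(109.4, 92.8, 34.8) = 34.8 kips → gross-section yield.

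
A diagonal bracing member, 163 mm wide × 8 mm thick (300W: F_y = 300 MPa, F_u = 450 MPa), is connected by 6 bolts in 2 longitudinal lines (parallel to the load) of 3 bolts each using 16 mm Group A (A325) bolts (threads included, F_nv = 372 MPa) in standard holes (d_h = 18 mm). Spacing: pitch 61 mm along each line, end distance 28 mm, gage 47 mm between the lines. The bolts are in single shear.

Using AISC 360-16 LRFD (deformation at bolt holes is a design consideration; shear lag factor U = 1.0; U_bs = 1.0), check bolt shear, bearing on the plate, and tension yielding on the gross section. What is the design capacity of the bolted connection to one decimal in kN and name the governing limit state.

336.6 kN (bolt shear governs)

Bolt shear: A_b = π(16)²/4 = 201.06 mm². φR_n = 0.75 × 372 × 201.06 × 6 × 1 = 336.6 kN.
Bearing (8 mm plate, F_u = 450 MPa): end bolts L_c = 28 − 18/2 = 19, R_n = min(1.2×19×8×450, 2.4×16×8×450) = 82.08 kN/bolt; interior L_c = 61 − 18 = 43, R_n = 138.24 kN/bolt. φR_n = 0.75 × (2×82.08 + 4×138.24) = 537.8 kN.
Tension yield (gross): A_g = 163×8 = 1304 mm². φR_n = 0.90 × 300 × 1304 = 352.1 kN.
Governing: min(336.6, 537.8, 352.1) = 336.6 kN → bolt shear.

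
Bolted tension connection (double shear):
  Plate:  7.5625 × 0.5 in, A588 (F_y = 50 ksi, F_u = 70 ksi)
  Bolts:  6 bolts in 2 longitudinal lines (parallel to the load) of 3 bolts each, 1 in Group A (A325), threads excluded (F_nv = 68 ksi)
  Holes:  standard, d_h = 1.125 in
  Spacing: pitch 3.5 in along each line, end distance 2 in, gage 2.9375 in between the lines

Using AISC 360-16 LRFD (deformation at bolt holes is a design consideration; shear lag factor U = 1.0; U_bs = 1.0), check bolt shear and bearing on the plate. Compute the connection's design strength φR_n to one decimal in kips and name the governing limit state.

Bolt shear: A_b = π(1)²/4 = 0.7854 in². φR_n = 0.75 × 68 × 0.7854 × 6 × 2 = 480.7 kips.
Bearing (0.5 in plate, F_u = 70 ksi): end bolts L_c = 2 − 1.125/2 = 1.4375, R_n = min(1.2×1.4375×0.5×70, 2.4×1×0.5×70) = 60.375 kips/bolt; interior L_c = 3.5 − 1.125 = 2.375, R_n = 84 kips/bolt. φR_n = 0.75 × (2×60.375 + 4×84) = 342.6 kips.
Governing: min(480.7, 342.6) = 342.6 kips → bearing.

342.6 kips (bearing governs)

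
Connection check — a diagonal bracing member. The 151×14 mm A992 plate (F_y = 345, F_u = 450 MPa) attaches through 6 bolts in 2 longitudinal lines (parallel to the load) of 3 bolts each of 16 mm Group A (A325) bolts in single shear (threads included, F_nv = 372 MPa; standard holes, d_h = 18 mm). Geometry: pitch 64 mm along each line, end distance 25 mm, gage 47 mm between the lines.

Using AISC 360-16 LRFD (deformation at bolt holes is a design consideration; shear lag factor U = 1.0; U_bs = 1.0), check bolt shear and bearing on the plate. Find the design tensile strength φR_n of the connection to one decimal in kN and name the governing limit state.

Bolt shear: A_b = π(16)²/4 = 201.06 mm². φR_n = 0.75 × 372 × 201.06 × 6 × 1 = 336.6 kN.
Bearing (14 mm plate, F_u = 450 MPa): end bolts L_c = 25 − 18/2 = 16, R_n = min(1.2×16×14×450, 2.4×16×14×450) = 120.96 kN/bolt; interior L_c = 64 − 18 = 46, R_n = 241.92 kN/bolt. φR_n = 0.75 × (2×120.96 + 4×241.92) = 907.2 kN.
Governing: min(336.6, 907.2) = 336.6 kN → bolt shear.

336.6 kN (bolt shear governs)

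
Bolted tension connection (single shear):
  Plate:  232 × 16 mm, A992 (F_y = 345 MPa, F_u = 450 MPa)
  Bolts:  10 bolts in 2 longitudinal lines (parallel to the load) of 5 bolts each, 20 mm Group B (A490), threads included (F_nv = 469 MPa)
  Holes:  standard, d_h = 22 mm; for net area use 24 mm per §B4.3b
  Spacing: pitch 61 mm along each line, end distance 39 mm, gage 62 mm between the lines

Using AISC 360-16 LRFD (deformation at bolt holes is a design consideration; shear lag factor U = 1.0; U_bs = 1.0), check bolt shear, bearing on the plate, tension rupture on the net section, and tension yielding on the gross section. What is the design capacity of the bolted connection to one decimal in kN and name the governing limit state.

993.6 kN (net-section rupture governs)

Bolt shear: A_b = π(20)²/4 = 314.16 mm². φR_n = 0.75 × 469 × 314.16 × 10 × 1 = 1105.1 kN.
Bearing (16 mm plate, F_u = 450 MPa): end bolts L_c = 39 − 22/2 = 28, R_n = min(1.2×28×16×450, 2.4×20×16×450) = 241.92 kN/bolt; interior L_c = 61 − 22 = 39, R_n = 336.96 kN/bolt. φR_n = 0.75 × (2×241.92 + 8×336.96) = 2384.6 kN.
Tension rupture (net): A_n = (232 − 2×24)×16 = 2944 mm² (U = 1.0, A_e = A_n). φR_n = 0.75 × 450 × 2944 = 993.6 kN.
Tension yield (gross): A_g = 232×16 = 3712 mm². φR_n = 0.90 × 345 × 3712 = 1152.6 kN.
Governing: min(1105.1, 2384.6, 993.6, 1152.6) = 993.6 kN → net-section rupture.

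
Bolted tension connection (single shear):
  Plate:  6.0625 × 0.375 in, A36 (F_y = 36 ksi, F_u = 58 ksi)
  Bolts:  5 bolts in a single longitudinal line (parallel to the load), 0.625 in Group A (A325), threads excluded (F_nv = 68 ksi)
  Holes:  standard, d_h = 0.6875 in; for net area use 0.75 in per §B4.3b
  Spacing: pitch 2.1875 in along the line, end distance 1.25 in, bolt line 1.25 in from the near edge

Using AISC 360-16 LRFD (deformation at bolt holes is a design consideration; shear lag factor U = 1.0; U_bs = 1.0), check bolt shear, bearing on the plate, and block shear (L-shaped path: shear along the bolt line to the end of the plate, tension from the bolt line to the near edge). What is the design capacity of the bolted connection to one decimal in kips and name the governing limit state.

Bolt shear: A_b = π(0.625)²/4 = 0.3068 in². φR_n = 0.75 × 68 × 0.3068 × 5 × 1 = 78.2 kips.
Bearing (0.375 in plate, F_u = 58 ksi): end bolts L_c = 1.25 − 0.6875/2 = 0.90625, R_n = min(1.2×0.90625×0.375×58, 2.4×0.625×0.375×58) = 23.653 kips/bolt; interior L_c = 2.1875 − 0.6875 = 1.5, R_n = 32.625 kips/bolt. φR_n = 0.75 × (1×23.653 + 4×32.625) = 115.6 kips.
Block shear: shear path 1×[1.25+4×2.1875] = 1×10 in, A_gv = 3.75, A_nv = 1×(10 − 4.5×0.75)×0.375 = 2.4844 in²; tension to near edge: (1.25 − 0.5×0.75)×0.375 = 0.32813 in². R_n = min(0.6×58×2.4844, 0.6×36×3.75) + 1.0×58×0.32813 = min(86.457, 81) + 19.032 = 100.03 kips. φR_n = 0.75 × 100.03 = 75.0 kips.
Governing: min(78.2, 115.6, 75.0) = 75.0 kips → block shear.

75.0 kips (block shear governs)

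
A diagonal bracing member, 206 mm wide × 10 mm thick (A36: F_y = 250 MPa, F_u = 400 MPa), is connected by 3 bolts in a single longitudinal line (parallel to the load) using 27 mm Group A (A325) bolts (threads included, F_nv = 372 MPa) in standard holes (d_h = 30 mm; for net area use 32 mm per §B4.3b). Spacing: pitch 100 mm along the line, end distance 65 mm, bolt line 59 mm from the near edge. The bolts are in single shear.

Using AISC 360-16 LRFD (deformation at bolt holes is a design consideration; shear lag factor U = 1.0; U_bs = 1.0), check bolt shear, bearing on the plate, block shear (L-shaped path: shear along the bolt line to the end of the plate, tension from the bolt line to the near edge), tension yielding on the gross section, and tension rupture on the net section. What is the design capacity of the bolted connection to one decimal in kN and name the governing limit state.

427.1 kN (block shear governs)

Bolt shear: A_b = π(27)²/4 = 572.56 mm². φR_n = 0.75 × 372 × 572.56 × 3 × 1 = 479.2 kN.
Bearing (10 mm plate, F_u = 400 MPa): end bolts L_c = 65 − 30/2 = 50, R_n = min(1.2×50×10×400, 2.4×27×10×400) = 240 kN/bolt; interior L_c = 100 − 30 = 70, R_n = 259.2 kN/bolt. φR_n = 0.75 × (1×240 + 2×259.2) = 568.8 kN.
Block shear: shear path 1×[65+2×100] = 1×265 mm, A_gv = 2650, A_nv = 1×(265 − 2.5×32)×10 = 1850 mm²; tension to near edge: (59 − 0.5×32)×10 = 430 mm². R_n = min(0.6×400×1850, 0.6×250×2650) + 1.0×400×430 = min(444, 397.5) + 172 = 569.5 kN. φR_n = 0.75 × 569.5 = 427.1 kN.
Tension yield (gross): A_g = 206×10 = 2060 mm². φR_n = 0.90 × 250 × 2060 = 463.5 kN.
Tension rupture (net): A_n = (206 − 1×32)×10 = 1740 mm² (U = 1.0, A_e = A_n). φR_n = 0.75 × 400 × 1740 = 522.0 kN.
Governing: min(479.2, 568.8, 427.1, 463.5, 522.0) = 427.1 kN → block shear.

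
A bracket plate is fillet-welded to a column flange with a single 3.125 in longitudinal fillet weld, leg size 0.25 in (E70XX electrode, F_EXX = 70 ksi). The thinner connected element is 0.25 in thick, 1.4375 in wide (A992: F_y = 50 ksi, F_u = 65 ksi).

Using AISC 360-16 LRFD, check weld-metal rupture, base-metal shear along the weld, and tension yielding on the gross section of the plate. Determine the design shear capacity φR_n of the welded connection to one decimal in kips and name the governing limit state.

16.2 kips (gross-section yield governs)

Weld metal: throat = 0.707×0.25 = 0.17675 in, L = 3.125 in. φR_n = 0.75 × 0.6 × 70 × 0.17675 × 3.125 = 17.4 kips.
Base metal shear (0.25 in plate): yield φR_n = 1.0×0.6×50×0.25×3.125 = 23.4 kips; rupture φR_n = 0.75×0.6×65×0.25×3.125 = 22.9 kips; take 22.9 kips (rupture).
Tension yield (gross): A_g = 1.4375×0.25 = 0.35938 in². φR_n = 0.90 × 50 × 0.35938 = 16.2 kips.
Governing: min(17.4, 22.9, 16.2) = 16.2 kips → gross-section yield.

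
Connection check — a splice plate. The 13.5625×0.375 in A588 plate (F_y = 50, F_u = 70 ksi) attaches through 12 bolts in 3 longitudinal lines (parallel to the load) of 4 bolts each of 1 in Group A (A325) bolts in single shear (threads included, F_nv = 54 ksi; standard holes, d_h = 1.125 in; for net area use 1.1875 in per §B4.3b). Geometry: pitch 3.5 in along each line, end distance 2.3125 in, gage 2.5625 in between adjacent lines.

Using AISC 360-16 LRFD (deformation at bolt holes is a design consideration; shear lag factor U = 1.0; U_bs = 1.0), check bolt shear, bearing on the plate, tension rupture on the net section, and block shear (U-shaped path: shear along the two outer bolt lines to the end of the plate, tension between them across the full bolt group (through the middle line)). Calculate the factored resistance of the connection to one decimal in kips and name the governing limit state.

Bolt shear: A_b = π(1)²/4 = 0.7854 in². φR_n = 0.75 × 54 × 0.7854 × 12 × 1 = 381.7 kips.
Bearing (0.375 in plate, F_u = 70 ksi): end bolts L_c = 2.3125 − 1.125/2 = 1.75, R_n = min(1.2×1.75×0.375×70, 2.4×1×0.375×70) = 55.125 kips/bolt; interior L_c = 3.5 − 1.125 = 2.375, R_n = 63 kips/bolt. φR_n = 0.75 × (3×55.125 + 9×63) = 549.3 kips.
Tension rupture (net): A_n = (13.5625 − 3×1.1875)×0.375 = 3.75 in² (U = 1.0, A_e = A_n). φR_n = 0.75 × 70 × 3.75 = 196.9 kips.
Block shear: shear path 2×[2.3125+3×3.5] = 2×12.8125 in, A_gv = 9.6094, A_nv = 2×(12.8125 − 3.5×1.1875)×0.375 = 6.4922 in²; tension across gage: (5.125 − 2×1.1875)×0.375 = 1.0313 in². R_n = min(0.6×70×6.4922, 0.6×50×9.6094) + 1.0×70×1.0313 = min(272.67, 288.28) + 72.191 = 344.86 kips. φR_n = 0.75 × 344.86 = 258.6 kips.
Governing: min(381.7, 549.3, 196.9, 258.6) = 196.9 kips → net-section rupture.

196.9 kips (net-section rupture governs)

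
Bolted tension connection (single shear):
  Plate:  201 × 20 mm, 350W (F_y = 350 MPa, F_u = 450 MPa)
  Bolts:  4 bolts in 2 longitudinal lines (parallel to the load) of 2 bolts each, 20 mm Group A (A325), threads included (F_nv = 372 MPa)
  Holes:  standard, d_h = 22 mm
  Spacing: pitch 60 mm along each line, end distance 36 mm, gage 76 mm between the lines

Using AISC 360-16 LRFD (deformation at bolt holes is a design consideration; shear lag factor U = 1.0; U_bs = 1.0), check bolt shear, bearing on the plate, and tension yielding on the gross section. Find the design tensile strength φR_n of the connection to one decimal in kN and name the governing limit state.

350.6 kN (bolt shear governs)

Bolt shear: A_b = π(20)²/4 = 314.16 mm². φR_n = 0.75 × 372 × 314.16 × 4 × 1 = 350.6 kN.
Bearing (20 mm plate, F_u = 450 MPa): end bolts L_c = 36 − 22/2 = 25, R_n = min(1.2×25×20×450, 2.4×20×20×450) = 270 kN/bolt; interior L_c = 60 − 22 = 38, R_n = 410.4 kN/bolt. φR_n = 0.75 × (2×270 + 2×410.4) = 1020.6 kN.
Tension yield (gross): A_g = 201×20 = 4020 mm². φR_n = 0.90 × 350 × 4020 = 1266.3 kN.
Governing: min(350.6, 1020.6, 1266.3) = 350.6 kN → bolt shear.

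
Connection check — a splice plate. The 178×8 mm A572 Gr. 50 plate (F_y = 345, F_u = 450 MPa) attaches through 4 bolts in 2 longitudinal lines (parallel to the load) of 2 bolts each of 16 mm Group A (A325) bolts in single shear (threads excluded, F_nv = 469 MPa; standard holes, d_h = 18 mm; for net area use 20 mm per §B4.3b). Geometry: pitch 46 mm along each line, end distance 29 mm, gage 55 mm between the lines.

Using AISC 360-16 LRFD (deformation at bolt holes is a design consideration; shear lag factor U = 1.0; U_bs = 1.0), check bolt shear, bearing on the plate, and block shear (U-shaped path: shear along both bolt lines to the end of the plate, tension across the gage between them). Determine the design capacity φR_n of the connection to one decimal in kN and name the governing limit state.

Bolt shear: A_b = π(16)²/4 = 201.06 mm². φR_n = 0.75 × 469 × 201.06 × 4 × 1 = 282.9 kN.
Bearing (8 mm plate, F_u = 450 MPa): end bolts L_c = 29 − 18/2 = 20, R_n = min(1.2×20×8×450, 2.4×16×8×450) = 86.4 kN/bolt; interior L_c = 46 − 18 = 28, R_n = 120.96 kN/bolt. φR_n = 0.75 × (2×86.4 + 2×120.96) = 311.0 kN.
Block shear: shear path 2×[29+1×46] = 2×75 mm, A_gv = 1200, A_nv = 2×(75 − 1.5×20)×8 = 720 mm²; tension across gage: (55 − 1×20)×8 = 280 mm². R_n = min(0.6×450×720, 0.6×345×1200) + 1.0×450×280 = min(194.4, 248.4) + 126 = 320.4 kN. φR_n = 0.75 × 320.4 = 240.3 kN.
Governing: min(282.9, 311.0, 240.3) = 240.3 kN → block shear.

240.3 kN (block shear governs)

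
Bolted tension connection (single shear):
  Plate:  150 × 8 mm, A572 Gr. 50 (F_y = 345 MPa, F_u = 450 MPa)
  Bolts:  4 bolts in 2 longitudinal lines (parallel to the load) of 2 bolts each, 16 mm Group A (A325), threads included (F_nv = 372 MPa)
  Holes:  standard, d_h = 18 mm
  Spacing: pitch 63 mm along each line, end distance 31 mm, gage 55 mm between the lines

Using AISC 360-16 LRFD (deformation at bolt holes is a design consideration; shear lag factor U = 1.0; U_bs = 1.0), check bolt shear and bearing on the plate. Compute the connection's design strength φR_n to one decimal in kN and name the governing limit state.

224.4 kN (bolt shear governs)

Bolt shear: A_b = π(16)²/4 = 201.06 mm². φR_n = 0.75 × 372 × 201.06 × 4 × 1 = 224.4 kN.
Bearing (8 mm plate, F_u = 450 MPa): end bolts L_c = 31 − 18/2 = 22, R_n = min(1.2×22×8×450, 2.4×16×8×450) = 95.04 kN/bolt; interior L_c = 63 − 18 = 45, R_n = 138.24 kN/bolt. φR_n = 0.75 × (2×95.04 + 2×138.24) = 349.9 kN.
Governing: min(224.4, 349.9) = 224.4 kN → bolt shear.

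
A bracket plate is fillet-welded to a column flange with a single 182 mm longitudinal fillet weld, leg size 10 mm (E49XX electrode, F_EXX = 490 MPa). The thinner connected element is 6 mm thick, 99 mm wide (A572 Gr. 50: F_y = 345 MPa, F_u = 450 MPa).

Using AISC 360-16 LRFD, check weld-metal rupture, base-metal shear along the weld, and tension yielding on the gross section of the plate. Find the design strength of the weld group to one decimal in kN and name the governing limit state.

Weld metal: throat = 0.707×10 = 7.07 mm, L = 182 mm. φR_n = 0.75 × 0.6 × 490 × 7.07 × 182 = 283.7 kN.
Base metal shear (6 mm plate): yield φR_n = 1.0×0.6×345×6×182 = 226.0 kN; rupture φR_n = 0.75×0.6×450×6×182 = 221.1 kN; take 221.1 kN (rupture).
Tension yield (gross): A_g = 99×6 = 594 mm². φR_n = 0.90 × 345 × 594 = 184.4 kN.
Governing: min(283.7, 221.1, 184.4) = 184.4 kN → gross-section yield.

184.4 kN (gross-section yield governs)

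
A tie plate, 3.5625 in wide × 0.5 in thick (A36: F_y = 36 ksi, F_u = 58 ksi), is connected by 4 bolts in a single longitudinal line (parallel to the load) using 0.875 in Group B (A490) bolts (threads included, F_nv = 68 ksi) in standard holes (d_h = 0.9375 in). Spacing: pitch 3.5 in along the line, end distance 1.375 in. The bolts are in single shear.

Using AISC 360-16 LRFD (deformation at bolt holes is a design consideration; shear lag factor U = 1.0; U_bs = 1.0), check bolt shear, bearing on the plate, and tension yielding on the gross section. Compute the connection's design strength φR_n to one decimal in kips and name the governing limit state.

Bolt shear: A_b = π(0.875)²/4 = 0.60132 in². φR_n = 0.75 × 68 × 0.60132 × 4 × 1 = 122.7 kips.
Bearing (0.5 in plate, F_u = 58 ksi): end bolts L_c = 1.375 − 0.9375/2 = 0.90625, R_n = min(1.2×0.90625×0.5×58, 2.4×0.875×0.5×58) = 31.538 kips/bolt; interior L_c = 3.5 − 0.9375 = 2.5625, R_n = 60.9 kips/bolt. φR_n = 0.75 × (1×31.538 + 3×60.9) = 160.7 kips.
Tension yield (gross): A_g = 3.5625×0.5 = 1.7813 in². φR_n = 0.90 × 36 × 1.7813 = 57.7 kips.
Governing: min(122.7, 160.7, 57.7) = 57.7 kips → gross-section yield.

57.7 kips (gross-section yield governs)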